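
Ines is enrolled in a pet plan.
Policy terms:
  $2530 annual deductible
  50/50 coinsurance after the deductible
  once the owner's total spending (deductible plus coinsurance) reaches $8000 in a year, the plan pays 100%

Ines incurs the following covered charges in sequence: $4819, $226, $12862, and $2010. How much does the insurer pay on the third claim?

Bill 1, $4819: $2530 finishes the deductible; $2289 goes to coinsurance; 50% of $2289 = $1144.50. Owner owes $3674.50 (running OOP $3674.50). Insurer: $4819 − $3674.50 = $1144.50.
Bill 2, $226: deductible met; 50% of $226 = $113. Cost to owner: $113. OOP to date $3787.50. Insurer: $226 − $113 = $113.
Bill 3, $12862: deductible already satisfied, so owner's share is 50% × $12862 = $6431. That would push OOP to $10218.50, over the $8000 cap, so owner pays $8000 − $3787.50 = $4212.50. Plan pays $12862 − $4212.50 = $8649.50.

$8649.50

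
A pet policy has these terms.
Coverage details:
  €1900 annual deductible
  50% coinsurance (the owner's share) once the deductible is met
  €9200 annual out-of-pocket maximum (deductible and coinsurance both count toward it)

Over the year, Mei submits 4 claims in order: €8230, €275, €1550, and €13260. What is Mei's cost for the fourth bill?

#1 (€8230): €1900 finishes the deductible; €6330 goes to coinsurance; coinsurance €6330 × 50% = €3165. Owner owes €5065 (running OOP €5065).
#2 (€275): 50% coinsurance on €275 = €137.50. Cost to owner: €137.50. OOP to date €5202.50.
#3 (€1550): deductible met; 50% of €1550 = €775. Cost to owner: €775. OOP to date €5977.50.
#4 (€13260): 50% coinsurance on €13260 = €6630. That would push OOP to €12607.50, over the €9200 cap, so owner pays €9200 − €5977.50 = €3222.50.

€3222.50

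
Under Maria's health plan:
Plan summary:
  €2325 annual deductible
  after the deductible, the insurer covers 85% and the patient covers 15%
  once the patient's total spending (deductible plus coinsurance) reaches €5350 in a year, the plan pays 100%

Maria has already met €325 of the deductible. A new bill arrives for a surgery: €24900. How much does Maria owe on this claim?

Remaining deductible: €2325 − €325 = €2000.
After the €2000 deductible portion, €24900 − €2000 = €22900 is subject to coinsurance.
15% of €22900 = €3435 falls to the patient.
Patient responsibility before any cap: €2000 + €3435 = €5435.
Year-to-date out-of-pocket would reach €325 + €5435 = €5760, above the €5350 maximum, so the patient pays only €5350 − €325 = €5025.

€5025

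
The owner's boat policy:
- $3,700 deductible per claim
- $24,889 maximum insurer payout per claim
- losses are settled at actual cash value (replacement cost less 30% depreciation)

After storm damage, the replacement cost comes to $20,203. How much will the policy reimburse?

$10,442.10

At 30% depreciation, ACV = $20,203 − $6,060.90 = $14,142.10.
After the deductible, $14,142.10 − $3,700 = $10,442.10 remains.
$10,442.10 is within the $24,889 limit, so the insurer pays $10,442.10.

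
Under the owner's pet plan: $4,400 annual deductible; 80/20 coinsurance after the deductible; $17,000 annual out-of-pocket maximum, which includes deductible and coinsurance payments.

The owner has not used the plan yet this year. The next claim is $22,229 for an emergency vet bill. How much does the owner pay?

The full $4,400 deductible is still open; $4,400 of this bill applies to it.
After the $4,400 deductible portion, $22,229 − $4,400 = $17,829 is subject to coinsurance.
Coinsurance: $17,829 × 20% = $3,565.80.
That puts the owner's cost at $4,400 + $3,565.80 = $7,965.80 before any cap.
Cumulative spending $0 + $7,965.80 = $7,965.80 stays under the $17,000 maximum.

$7,965.80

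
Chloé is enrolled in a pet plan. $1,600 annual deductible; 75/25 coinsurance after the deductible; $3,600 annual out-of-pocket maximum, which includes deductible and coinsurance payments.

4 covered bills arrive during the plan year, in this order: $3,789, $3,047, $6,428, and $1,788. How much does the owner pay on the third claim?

Claim 1 ($3,789): deductible takes $1,600, $2,189 remains; owner's 25% is $547.25. Cost to owner: $2,147.25. OOP to date $2,147.25.
Claim 2 ($3,047): deductible met; 25% of $3,047 = $761.75. Cost to owner: $761.75. OOP to date $2,909.
Claim 3 ($6,428): deductible already satisfied, so owner's share is 25% × $6,428 = $1,607. Adding that to $2,909 gives $4,516, past the $3,600 cap; owner pays only $3,600 − $2,909 = $691.

$691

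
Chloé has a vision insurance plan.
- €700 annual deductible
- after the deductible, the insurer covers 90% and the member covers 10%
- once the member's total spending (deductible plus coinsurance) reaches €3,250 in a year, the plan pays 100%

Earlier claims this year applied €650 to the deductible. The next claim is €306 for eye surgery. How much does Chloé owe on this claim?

Remaining deductible: €700 − €650 = €50.
After the €50 deductible portion, €306 − €50 = €256 is subject to coinsurance.
Member's 10% share of €256 is €25.60.
So the member owes €50 + €25.60 = €75.60 before any cap.
Total out-of-pocket so far would be €650 + €75.60 = €725.60, below the €3,250 cap — no reduction.

€75.60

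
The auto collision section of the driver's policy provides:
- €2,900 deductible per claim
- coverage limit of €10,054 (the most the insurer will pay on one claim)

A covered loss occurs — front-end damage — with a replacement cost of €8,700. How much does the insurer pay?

After the deductible, €8,700 − €2,900 = €5,800 remains.
€5,800 is within the €10,054 limit, so the insurer pays €5,800.

€5,800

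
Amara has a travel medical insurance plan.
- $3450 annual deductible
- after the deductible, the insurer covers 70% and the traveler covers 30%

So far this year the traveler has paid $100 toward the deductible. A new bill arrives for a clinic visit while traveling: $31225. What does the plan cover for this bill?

$19512.50

$100 of the $3450 deductible is already met, leaving $3350.
After the $3350 deductible portion, $31225 − $3350 = $27875 is subject to coinsurance.
Coinsurance: $27875 × 30% = $8362.50.
That puts the traveler's cost at $3350 + $8362.50 = $11712.50.
The plan picks up $31225 − $11712.50 = $19512.50.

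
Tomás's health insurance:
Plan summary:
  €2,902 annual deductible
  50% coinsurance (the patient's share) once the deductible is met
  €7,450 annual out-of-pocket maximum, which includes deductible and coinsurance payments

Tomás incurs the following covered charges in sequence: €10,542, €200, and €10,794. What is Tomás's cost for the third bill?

€628

Claim 1 — €10,542: €2,902 to deductible, leaving €7,640; 50% of €7,640 = €3,820. Patient pays €6,722; OOP now €6,722.
Claim 2 — €200: deductible already satisfied, so patient's share is 50% × €200 = €100. Patient pays €100; OOP now €6,822.
Claim 3 — €10,794: deductible met; 50% of €10,794 = €5,397. Adding that to €6,822 gives €12,219, past the €7,450 cap; patient pays only €7,450 − €6,822 = €628.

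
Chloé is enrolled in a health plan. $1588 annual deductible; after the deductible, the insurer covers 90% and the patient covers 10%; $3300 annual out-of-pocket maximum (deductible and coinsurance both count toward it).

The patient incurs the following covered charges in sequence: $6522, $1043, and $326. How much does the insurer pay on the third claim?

Claim 1 — $6522: $1588 to deductible, leaving $4934; 10% of $4934 = $493.40. Patient owes $2081.40 (running OOP $2081.40). Plan pays $6522 − $2081.40 = $4440.60.
Claim 2 — $1043: deductible already satisfied, so patient's share is 10% × $1043 = $104.30. Patient pays $104.30; OOP now $2185.70. Plan pays $1043 − $104.30 = $938.70.
Claim 3 — $326: 10% coinsurance on $326 = $32.60. Patient owes $32.60 (running OOP $2218.30). Insurer: $326 − $32.60 = $293.40.

$293.40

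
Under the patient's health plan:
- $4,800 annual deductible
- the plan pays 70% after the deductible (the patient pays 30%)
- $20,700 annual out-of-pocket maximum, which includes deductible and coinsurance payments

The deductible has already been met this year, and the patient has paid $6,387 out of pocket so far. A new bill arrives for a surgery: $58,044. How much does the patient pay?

The deductible is already satisfied, so the full bill goes to coinsurance.
30% of $58,044 = $17,413.20 falls to the patient.
That would bring total out-of-pocket to $23,800.20, past the $20,700 cap. The patient is capped at $20,700 − $6,387 = $14,313 on this claim.

$14,313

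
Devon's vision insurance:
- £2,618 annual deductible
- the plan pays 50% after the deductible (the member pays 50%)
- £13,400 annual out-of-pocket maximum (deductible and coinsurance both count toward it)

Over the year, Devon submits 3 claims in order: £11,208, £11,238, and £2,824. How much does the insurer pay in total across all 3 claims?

#1 (£11,208): deductible takes £2,618, £8,590 remains; member's 50% is £4,295. Member owes £6,913 (running OOP £6,913). Plan pays £11,208 − £6,913 = £4,295.
#2 (£11,238): deductible met; 50% of £11,238 = £5,619. Member owes £5,619 (running OOP £12,532). Plan pays £11,238 − £5,619 = £5,619.
#3 (£2,824): 50% coinsurance on £2,824 = £1,412. Adding that to £12,532 gives £13,944, past the £13,400 cap; member pays only £13,400 − £12,532 = £868. Insurer: £2,824 − £868 = £1,956.
Insurer total: £4,295 + £5,619 + £1,956 = £11,870.

£11,870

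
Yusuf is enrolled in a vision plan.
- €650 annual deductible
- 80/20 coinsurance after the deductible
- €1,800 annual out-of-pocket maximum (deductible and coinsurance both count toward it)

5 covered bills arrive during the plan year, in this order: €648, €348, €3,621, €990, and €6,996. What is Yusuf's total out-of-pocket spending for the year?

Claim 1 — €648: fully absorbed by the deductible. Member owes €648 (running OOP €648).
Claim 2 — €348: deductible takes €2, €346 remains; member's 20% is €69.20. Member owes €71.20 (running OOP €719.20).
Claim 3 — €3,621: deductible met; 20% of €3,621 = €724.20. Member owes €724.20 (running OOP €1,443.40).
Claim 4 — €990: deductible already satisfied, so member's share is 20% × €990 = €198. Member pays €198; OOP now €1,641.40.
Claim 5 — €6,996: 20% coinsurance on €6,996 = €1,399.20. That would push OOP to €3,040.60, over the €1,800 cap, so member pays €1,800 − €1,641.40 = €158.60.
Summing the member's payments: €648 + €71.20 + €724.20 + €198 + €158.60 = €1,800.

€1,800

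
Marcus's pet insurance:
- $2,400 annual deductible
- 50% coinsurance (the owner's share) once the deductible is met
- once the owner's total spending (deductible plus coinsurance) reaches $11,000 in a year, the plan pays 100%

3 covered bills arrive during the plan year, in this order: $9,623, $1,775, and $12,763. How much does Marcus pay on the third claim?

Claim 1 — $9,623: deductible takes $2,400, $7,223 remains; owner's 50% is $3,611.50. Owner owes $6,011.50 (running OOP $6,011.50).
Claim 2 — $1,775: 50% coinsurance on $1,775 = $887.50. Owner owes $887.50 (running OOP $6,899).
Claim 3 — $12,763: deductible met; 50% of $12,763 = $6,381.50. OOP would hit $13,280.50 > $11,000, so the cap limits the owner to $11,000 − $6,899 = $4,101.

$4,101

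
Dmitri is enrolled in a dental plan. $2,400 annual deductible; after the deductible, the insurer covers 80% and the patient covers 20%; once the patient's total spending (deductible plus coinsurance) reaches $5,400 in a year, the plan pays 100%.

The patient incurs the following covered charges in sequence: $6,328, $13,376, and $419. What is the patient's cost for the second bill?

Claim 1 ($6,328): $2,400 to deductible, leaving $3,928; 20% of $3,928 = $785.60. Patient pays $3,185.60; OOP now $3,185.60.
Claim 2 ($13,376): 20% coinsurance on $13,376 = $2,675.20. That would push OOP to $5,860.80, over the $5,400 cap, so patient pays $5,400 − $3,185.60 = $2,214.40.

$2,214.40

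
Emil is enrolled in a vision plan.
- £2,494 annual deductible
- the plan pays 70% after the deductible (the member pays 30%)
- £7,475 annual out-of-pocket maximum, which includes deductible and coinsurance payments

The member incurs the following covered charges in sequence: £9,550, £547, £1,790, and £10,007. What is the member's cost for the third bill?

£537

Claim 1 — £9,550: £2,494 to deductible, leaving £7,056; coinsurance £7,056 × 30% = £2,116.80. Cost to member: £4,610.80. OOP to date £4,610.80.
Claim 2 — £547: deductible already satisfied, so member's share is 30% × £547 = £164.10. Member owes £164.10 (running OOP £4,774.90).
Claim 3 — £1,790: deductible met; 30% of £1,790 = £537. Cost to member: £537. OOP to date £5,311.90.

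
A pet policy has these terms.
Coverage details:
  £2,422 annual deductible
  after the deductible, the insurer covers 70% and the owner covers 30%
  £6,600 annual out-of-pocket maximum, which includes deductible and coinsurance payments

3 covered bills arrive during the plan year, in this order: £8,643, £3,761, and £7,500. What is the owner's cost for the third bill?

£1,183.40

Bill 1, £8,643: £2,422 to deductible, leaving £6,221; coinsurance £6,221 × 30% = £1,866.30. Cost to owner: £4,288.30. OOP to date £4,288.30.
Bill 2, £3,761: deductible already satisfied, so owner's share is 30% × £3,761 = £1,128.30. Cost to owner: £1,128.30. OOP to date £5,416.60.
Bill 3, £7,500: deductible met; 30% of £7,500 = £2,250. OOP would hit £7,666.60 > £6,600, so the cap limits the owner to £6,600 − £5,416.60 = £1,183.40.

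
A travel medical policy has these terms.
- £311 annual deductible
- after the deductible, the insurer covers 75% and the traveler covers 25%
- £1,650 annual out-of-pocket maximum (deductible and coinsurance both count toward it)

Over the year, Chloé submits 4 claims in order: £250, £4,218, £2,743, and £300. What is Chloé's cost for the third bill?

£299.75

Bill 1, £250: all of it applies to the deductible. Traveler pays £250; OOP now £250.
Bill 2, £4,218: deductible takes £61, £4,157 remains; traveler's 25% is £1,039.25. Traveler pays £1,100.25; OOP now £1,350.25.
Bill 3, £2,743: 25% coinsurance on £2,743 = £685.75. Adding that to £1,350.25 gives £2,036, past the £1,650 cap; traveler pays only £1,650 − £1,350.25 = £299.75.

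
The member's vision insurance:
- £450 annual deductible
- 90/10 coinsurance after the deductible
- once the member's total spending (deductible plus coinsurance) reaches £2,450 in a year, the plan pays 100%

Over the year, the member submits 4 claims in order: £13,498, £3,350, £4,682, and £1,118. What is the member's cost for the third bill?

£360.20

Claim 1 (£13,498): £450 to deductible, leaving £13,048; coinsurance £13,048 × 10% = £1,304.80. Cost to member: £1,754.80. OOP to date £1,754.80.
Claim 2 (£3,350): 10% coinsurance on £3,350 = £335. Member pays £335; OOP now £2,089.80.
Claim 3 (£4,682): 10% coinsurance on £4,682 = £468.20. Adding that to £2,089.80 gives £2,558, past the £2,450 cap; member pays only £2,450 − £2,089.80 = £360.20.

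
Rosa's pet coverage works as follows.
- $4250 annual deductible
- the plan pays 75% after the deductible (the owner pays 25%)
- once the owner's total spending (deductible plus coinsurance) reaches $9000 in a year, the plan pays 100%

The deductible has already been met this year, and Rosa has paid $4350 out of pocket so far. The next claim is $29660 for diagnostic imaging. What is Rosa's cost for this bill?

The deductible is already satisfied, so the full bill goes to coinsurance.
Coinsurance: $29660 × 25% = $7415.
Adding $7415 to the $4350 already spent would give $11765, which exceeds the $9000 cap; the owner pays just $9000 − $4350 = $4650.

$4650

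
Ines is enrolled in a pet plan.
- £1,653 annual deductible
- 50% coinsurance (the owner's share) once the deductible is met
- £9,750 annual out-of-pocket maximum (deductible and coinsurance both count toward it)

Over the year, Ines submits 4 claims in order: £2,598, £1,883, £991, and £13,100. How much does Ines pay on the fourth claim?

Bill 1, £2,598: £1,653 to deductible, leaving £945; 50% of £945 = £472.50. Owner pays £2,125.50; OOP now £2,125.50.
Bill 2, £1,883: deductible met; 50% of £1,883 = £941.50. Owner owes £941.50 (running OOP £3,067).
Bill 3, £991: deductible met; 50% of £991 = £495.50. Owner pays £495.50; OOP now £3,562.50.
Bill 4, £13,100: deductible already satisfied, so owner's share is 50% × £13,100 = £6,550. Adding that to £3,562.50 gives £10,112.50, past the £9,750 cap; owner pays only £9,750 − £3,562.50 = £6,187.50.

£6,187.50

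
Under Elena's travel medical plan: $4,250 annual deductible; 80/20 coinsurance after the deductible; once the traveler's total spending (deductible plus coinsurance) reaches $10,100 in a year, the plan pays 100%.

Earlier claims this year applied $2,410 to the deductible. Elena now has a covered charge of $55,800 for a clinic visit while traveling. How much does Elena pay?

$2,410 of the $4,250 deductible is already met, leaving $1,840.
That leaves $55,800 − $1,840 = $53,960 for coinsurance.
20% of $53,960 = $10,792 falls to the traveler.
Traveler responsibility before any cap: $1,840 + $10,792 = $12,632.
Year-to-date out-of-pocket would reach $2,410 + $12,632 = $15,042, above the $10,100 maximum, so the traveler pays only $10,100 − $2,410 = $7,690.

$7,690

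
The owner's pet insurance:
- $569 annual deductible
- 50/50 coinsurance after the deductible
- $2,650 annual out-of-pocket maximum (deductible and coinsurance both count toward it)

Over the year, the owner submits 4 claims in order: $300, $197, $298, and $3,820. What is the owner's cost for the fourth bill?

Claim 1 — $300: fully absorbed by the deductible. Cost to owner: $300. OOP to date $300.
Claim 2 — $197: all of it applies to the deductible. Owner pays $197; OOP now $497.
Claim 3 — $298: $72 finishes the deductible; $226 goes to coinsurance; owner's 50% is $113. Owner owes $185 (running OOP $682).
Claim 4 — $3,820: deductible met; 50% of $3,820 = $1,910. Owner pays $1,910; OOP now $2,592.

$1,910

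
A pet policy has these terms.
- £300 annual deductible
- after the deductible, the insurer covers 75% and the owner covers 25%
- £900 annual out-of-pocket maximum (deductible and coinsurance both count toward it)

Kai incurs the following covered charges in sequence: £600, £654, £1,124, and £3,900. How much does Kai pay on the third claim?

Claim 1 (£600): deductible takes £300, £300 remains; coinsurance £300 × 25% = £75. Owner owes £375 (running OOP £375).
Claim 2 (£654): deductible met; 25% of £654 = £163.50. Owner owes £163.50 (running OOP £538.50).
Claim 3 (£1,124): deductible already satisfied, so owner's share is 25% × £1,124 = £281. Owner pays £281; OOP now £819.50.

£281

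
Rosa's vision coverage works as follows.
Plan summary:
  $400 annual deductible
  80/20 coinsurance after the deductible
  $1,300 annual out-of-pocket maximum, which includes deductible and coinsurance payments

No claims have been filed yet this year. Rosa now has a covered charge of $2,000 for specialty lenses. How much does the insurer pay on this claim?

Nothing has been paid toward the $400 deductible, so the first $400 of this charge is applied there.
That leaves $2,000 − $400 = $1,600 for coinsurance.
Member's 20% share of $1,600 is $320.
Member responsibility before any cap: $400 + $320 = $720.
Total out-of-pocket so far would be $0 + $720 = $720, below the $1,300 cap — no reduction.
The plan picks up $2,000 − $720 = $1,280.

$1,280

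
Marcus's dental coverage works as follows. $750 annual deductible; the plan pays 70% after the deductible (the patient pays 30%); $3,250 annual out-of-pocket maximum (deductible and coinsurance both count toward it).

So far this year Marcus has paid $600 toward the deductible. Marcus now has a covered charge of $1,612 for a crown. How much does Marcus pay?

$588.60

$600 of the $750 deductible is already met, leaving $150.
The remaining $1,462 (= $1,612 − $150) moves to coinsurance.
Patient's 30% share of $1,462 is $438.60.
So the patient owes $150 + $438.60 = $588.60 before any cap.
Total out-of-pocket so far would be $600 + $588.60 = $1,188.60, below the $3,250 cap — no reduction.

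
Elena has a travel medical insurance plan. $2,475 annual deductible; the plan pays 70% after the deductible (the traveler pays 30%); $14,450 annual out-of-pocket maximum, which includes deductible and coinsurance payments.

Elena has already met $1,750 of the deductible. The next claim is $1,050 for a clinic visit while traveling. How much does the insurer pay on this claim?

Remaining deductible: $2,475 − $1,750 = $725.
After the $725 deductible portion, $1,050 − $725 = $325 is subject to coinsurance.
Coinsurance: $325 × 30% = $97.50.
Traveler responsibility before any cap: $725 + $97.50 = $822.50.
Total out-of-pocket so far would be $1,750 + $822.50 = $2,572.50, below the $14,450 cap — no reduction.
The insurer covers the remainder: $1,050 − $822.50 = $227.50.

$227.50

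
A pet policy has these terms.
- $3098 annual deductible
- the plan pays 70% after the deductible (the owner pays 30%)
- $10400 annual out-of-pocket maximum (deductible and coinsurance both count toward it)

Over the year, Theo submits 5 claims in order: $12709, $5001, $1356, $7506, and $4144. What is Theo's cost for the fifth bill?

$259.80

Claim 1 — $12709: $3098 to deductible, leaving $9611; 30% of $9611 = $2883.30. Owner pays $5981.30; OOP now $5981.30.
Claim 2 — $5001: deductible already satisfied, so owner's share is 30% × $5001 = $1500.30. Cost to owner: $1500.30. OOP to date $7481.60.
Claim 3 — $1356: 30% coinsurance on $1356 = $406.80. Owner owes $406.80 (running OOP $7888.40).
Claim 4 — $7506: deductible met; 30% of $7506 = $2251.80. Cost to owner: $2251.80. OOP to date $10140.20.
Claim 5 — $4144: deductible already satisfied, so owner's share is 30% × $4144 = $1243.20. That would push OOP to $11383.40, over the $10400 cap, so owner pays $10400 − $10140.20 = $259.80.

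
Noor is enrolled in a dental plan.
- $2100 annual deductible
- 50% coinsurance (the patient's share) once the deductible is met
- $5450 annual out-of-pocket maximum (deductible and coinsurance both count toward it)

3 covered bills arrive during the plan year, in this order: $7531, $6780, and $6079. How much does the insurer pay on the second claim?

Claim 1 — $7531: $2100 to deductible, leaving $5431; 50% of $5431 = $2715.50. Patient pays $4815.50; OOP now $4815.50. Insurer: $7531 − $4815.50 = $2715.50.
Claim 2 — $6780: deductible already satisfied, so patient's share is 50% × $6780 = $3390. OOP would hit $8205.50 > $5450, so the cap limits the patient to $5450 − $4815.50 = $634.50. Plan pays $6780 − $634.50 = $6145.50.

$6145.50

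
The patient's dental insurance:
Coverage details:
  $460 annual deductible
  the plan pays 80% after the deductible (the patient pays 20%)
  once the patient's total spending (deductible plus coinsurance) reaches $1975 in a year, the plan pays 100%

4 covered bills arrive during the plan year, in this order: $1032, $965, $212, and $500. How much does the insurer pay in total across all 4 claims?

Bill 1, $1032: $460 to deductible, leaving $572; patient's 20% is $114.40. Patient owes $574.40 (running OOP $574.40). Plan pays $1032 − $574.40 = $457.60.
Bill 2, $965: 20% coinsurance on $965 = $193. Patient pays $193; OOP now $767.40. Insurer: $965 − $193 = $772.
Bill 3, $212: deductible met; 20% of $212 = $42.40. Cost to patient: $42.40. OOP to date $809.80. Plan pays $212 − $42.40 = $169.60.
Bill 4, $500: deductible met; 20% of $500 = $100. Patient pays $100; OOP now $909.80. Plan pays $500 − $100 = $400.
Insurer total: $457.60 + $772 + $169.60 + $400 = $1799.20.

$1799.20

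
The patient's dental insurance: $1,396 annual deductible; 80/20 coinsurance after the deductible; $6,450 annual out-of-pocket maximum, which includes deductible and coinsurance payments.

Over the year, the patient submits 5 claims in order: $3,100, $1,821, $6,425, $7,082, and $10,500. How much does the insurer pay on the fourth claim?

#1 ($3,100): $1,396 finishes the deductible; $1,704 goes to coinsurance; coinsurance $1,704 × 20% = $340.80. Cost to patient: $1,736.80. OOP to date $1,736.80. Insurer: $3,100 − $1,736.80 = $1,363.20.
#2 ($1,821): deductible already satisfied, so patient's share is 20% × $1,821 = $364.20. Patient pays $364.20; OOP now $2,101. Insurer: $1,821 − $364.20 = $1,456.80.
#3 ($6,425): deductible already satisfied, so patient's share is 20% × $6,425 = $1,285. Cost to patient: $1,285. OOP to date $3,386. Insurer: $6,425 − $1,285 = $5,140.
#4 ($7,082): deductible met; 20% of $7,082 = $1,416.40. Patient owes $1,416.40 (running OOP $4,802.40). Insurer: $7,082 − $1,416.40 = $5,665.60.

$5,665.60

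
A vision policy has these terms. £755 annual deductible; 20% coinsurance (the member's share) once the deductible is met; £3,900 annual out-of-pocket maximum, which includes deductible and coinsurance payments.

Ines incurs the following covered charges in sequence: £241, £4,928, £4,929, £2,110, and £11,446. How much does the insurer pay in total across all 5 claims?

£19,754

Bill 1, £241: fully absorbed by the deductible. Cost to member: £241. OOP to date £241. Plan pays £241 − £241 = £0.
Bill 2, £4,928: deductible takes £514, £4,414 remains; member's 20% is £882.80. Member pays £1,396.80; OOP now £1,637.80. Insurer: £4,928 − £1,396.80 = £3,531.20.
Bill 3, £4,929: 20% coinsurance on £4,929 = £985.80. Member pays £985.80; OOP now £2,623.60. Plan pays £4,929 − £985.80 = £3,943.20.
Bill 4, £2,110: deductible met; 20% of £2,110 = £422. Cost to member: £422. OOP to date £3,045.60. Insurer: £2,110 − £422 = £1,688.
Bill 5, £11,446: 20% coinsurance on £11,446 = £2,289.20. OOP would hit £5,334.80 > £3,900, so the cap limits the member to £3,900 − £3,045.60 = £854.40. Insurer: £11,446 − £854.40 = £10,591.60.
Insurer total = bills − member's total = £23,654 − £3,900 = £19,754.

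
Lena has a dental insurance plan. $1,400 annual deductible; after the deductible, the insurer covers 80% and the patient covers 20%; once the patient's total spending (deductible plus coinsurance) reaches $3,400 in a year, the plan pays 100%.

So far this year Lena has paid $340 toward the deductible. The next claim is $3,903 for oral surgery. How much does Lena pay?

Remaining deductible: $1,400 − $340 = $1,060.
That leaves $3,903 − $1,060 = $2,843 for coinsurance.
Coinsurance: $2,843 × 20% = $568.60.
So the patient owes $1,060 + $568.60 = $1,628.60 before any cap.
Total out-of-pocket so far would be $340 + $1,628.60 = $1,968.60, below the $3,400 cap — no reduction.

$1,628.60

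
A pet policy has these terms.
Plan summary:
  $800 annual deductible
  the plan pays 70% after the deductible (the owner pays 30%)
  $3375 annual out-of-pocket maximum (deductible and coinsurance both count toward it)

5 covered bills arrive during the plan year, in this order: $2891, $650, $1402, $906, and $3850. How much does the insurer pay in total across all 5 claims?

$6324

Claim 1 ($2891): deductible takes $800, $2091 remains; owner's 30% is $627.30. Owner owes $1427.30 (running OOP $1427.30). Insurer: $2891 − $1427.30 = $1463.70.
Claim 2 ($650): deductible already satisfied, so owner's share is 30% × $650 = $195. Cost to owner: $195. OOP to date $1622.30. Plan pays $650 − $195 = $455.
Claim 3 ($1402): deductible already satisfied, so owner's share is 30% × $1402 = $420.60. Owner owes $420.60 (running OOP $2042.90). Insurer: $1402 − $420.60 = $981.40.
Claim 4 ($906): 30% coinsurance on $906 = $271.80. Owner owes $271.80 (running OOP $2314.70). Plan pays $906 − $271.80 = $634.20.
Claim 5 ($3850): 30% coinsurance on $3850 = $1155. That would push OOP to $3469.70, over the $3375 cap, so owner pays $3375 − $2314.70 = $1060.30. Plan pays $3850 − $1060.30 = $2789.70.
Insurer total = bills − owner's total = $9699 − $3375 = $6324.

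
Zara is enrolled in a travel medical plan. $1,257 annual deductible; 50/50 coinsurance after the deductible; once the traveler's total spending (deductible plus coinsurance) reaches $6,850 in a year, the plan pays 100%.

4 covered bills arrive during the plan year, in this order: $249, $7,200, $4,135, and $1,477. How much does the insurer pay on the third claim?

Bill 1, $249: all of it applies to the deductible. Cost to traveler: $249. OOP to date $249. Plan pays $249 − $249 = $0.
Bill 2, $7,200: $1,008 to deductible, leaving $6,192; coinsurance $6,192 × 50% = $3,096. Traveler owes $4,104 (running OOP $4,353). Insurer: $7,200 − $4,104 = $3,096.
Bill 3, $4,135: deductible met; 50% of $4,135 = $2,067.50. Cost to traveler: $2,067.50. OOP to date $6,420.50. Plan pays $4,135 − $2,067.50 = $2,067.50.

$2,067.50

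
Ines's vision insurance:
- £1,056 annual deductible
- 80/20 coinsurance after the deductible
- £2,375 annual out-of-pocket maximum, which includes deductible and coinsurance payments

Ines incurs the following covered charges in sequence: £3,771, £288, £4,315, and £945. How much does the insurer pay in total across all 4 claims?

#1 (£3,771): £1,056 to deductible, leaving £2,715; coinsurance £2,715 × 20% = £543. Member owes £1,599 (running OOP £1,599). Insurer: £3,771 − £1,599 = £2,172.
#2 (£288): deductible met; 20% of £288 = £57.60. Member owes £57.60 (running OOP £1,656.60). Plan pays £288 − £57.60 = £230.40.
#3 (£4,315): 20% coinsurance on £4,315 = £863. OOP would hit £2,519.60 > £2,375, so the cap limits the member to £2,375 − £1,656.60 = £718.40. Plan pays £4,315 − £718.40 = £3,596.60.
#4 (£945): deductible met; 20% of £945 = £189. OOP would hit £2,564 > £2,375, so the cap limits the member to £2,375 − £2,375 = £0. Plan pays £945 − £0 = £945.
Insurer total: £2,172 + £230.40 + £3,596.60 + £945 = £6,944.

£6,944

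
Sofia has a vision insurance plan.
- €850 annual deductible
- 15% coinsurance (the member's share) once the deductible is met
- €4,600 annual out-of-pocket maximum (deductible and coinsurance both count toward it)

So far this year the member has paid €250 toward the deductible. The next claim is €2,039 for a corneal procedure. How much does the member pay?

€815.85

Deductible still to meet: €850 − €250 = €600.
The remaining €1,439 (= €2,039 − €600) moves to coinsurance.
Coinsurance: €1,439 × 15% = €215.85.
That puts the member's cost at €600 + €215.85 = €815.85 before any cap.
Cumulative spending €250 + €815.85 = €1,065.85 stays under the €4,600 maximum.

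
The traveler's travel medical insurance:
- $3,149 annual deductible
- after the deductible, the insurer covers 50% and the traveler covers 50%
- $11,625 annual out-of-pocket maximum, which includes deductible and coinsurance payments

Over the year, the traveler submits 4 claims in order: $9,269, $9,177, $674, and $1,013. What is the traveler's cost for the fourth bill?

#1 ($9,269): deductible takes $3,149, $6,120 remains; traveler's 50% is $3,060. Traveler owes $6,209 (running OOP $6,209).
#2 ($9,177): deductible already satisfied, so traveler's share is 50% × $9,177 = $4,588.50. Traveler owes $4,588.50 (running OOP $10,797.50).
#3 ($674): deductible already satisfied, so traveler's share is 50% × $674 = $337. Cost to traveler: $337. OOP to date $11,134.50.
#4 ($1,013): deductible met; 50% of $1,013 = $506.50. That would push OOP to $11,641, over the $11,625 cap, so traveler pays $11,625 − $11,134.50 = $490.50.

$490.50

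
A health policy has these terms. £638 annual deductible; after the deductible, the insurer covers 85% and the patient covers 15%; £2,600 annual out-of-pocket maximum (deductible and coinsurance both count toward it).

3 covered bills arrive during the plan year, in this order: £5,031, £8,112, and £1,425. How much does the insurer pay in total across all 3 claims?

Claim 1 (£5,031): £638 to deductible, leaving £4,393; coinsurance £4,393 × 15% = £658.95. Cost to patient: £1,296.95. OOP to date £1,296.95. Insurer: £5,031 − £1,296.95 = £3,734.05.
Claim 2 (£8,112): deductible already satisfied, so patient's share is 15% × £8,112 = £1,216.80. Patient owes £1,216.80 (running OOP £2,513.75). Insurer: £8,112 − £1,216.80 = £6,895.20.
Claim 3 (£1,425): deductible already satisfied, so patient's share is 15% × £1,425 = £213.75. That would push OOP to £2,727.50, over the £2,600 cap, so patient pays £2,600 − £2,513.75 = £86.25. Plan pays £1,425 − £86.25 = £1,338.75.
Insurer total: £3,734.05 + £6,895.20 + £1,338.75 = £11,968.

£11,968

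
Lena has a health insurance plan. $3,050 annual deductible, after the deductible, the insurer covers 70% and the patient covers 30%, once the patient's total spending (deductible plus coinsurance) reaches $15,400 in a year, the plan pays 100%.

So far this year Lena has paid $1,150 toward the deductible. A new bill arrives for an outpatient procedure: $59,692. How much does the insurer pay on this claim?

$1,150 of the $3,050 deductible is already met, leaving $1,900.
After the $1,900 deductible portion, $59,692 − $1,900 = $57,792 is subject to coinsurance.
Patient's 30% share of $57,792 is $17,337.60.
So the patient owes $1,900 + $17,337.60 = $19,237.60 before any cap.
That would bring total out-of-pocket to $20,387.60, past the $15,400 cap. The patient is capped at $15,400 − $1,150 = $14,250 on this claim.
Insurer pays the balance: $59,692 − $14,250 = $45,442.

$45,442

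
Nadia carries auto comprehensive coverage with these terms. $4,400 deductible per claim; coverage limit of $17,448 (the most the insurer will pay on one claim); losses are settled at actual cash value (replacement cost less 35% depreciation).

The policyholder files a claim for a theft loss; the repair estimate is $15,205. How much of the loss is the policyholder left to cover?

At 35% depreciation, ACV = $15,205 − $5,321.75 = $9,883.25.
Less the $4,400 deductible: $9,883.25 − $4,400 = $5,483.25.
That's under the $17,448 cap, so the insurer reimburses the full $5,483.25.
The policyholder bears the rest of the original loss: $15,205 − $5,483.25 = $9,721.75.

$9,721.75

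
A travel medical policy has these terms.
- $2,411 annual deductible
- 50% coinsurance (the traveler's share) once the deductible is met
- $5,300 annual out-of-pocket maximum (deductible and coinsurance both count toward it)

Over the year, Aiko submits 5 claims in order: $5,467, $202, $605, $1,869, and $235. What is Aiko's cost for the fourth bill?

#1 ($5,467): $2,411 finishes the deductible; $3,056 goes to coinsurance; traveler's 50% is $1,528. Traveler pays $3,939; OOP now $3,939.
#2 ($202): 50% coinsurance on $202 = $101. Traveler pays $101; OOP now $4,040.
#3 ($605): 50% coinsurance on $605 = $302.50. Traveler pays $302.50; OOP now $4,342.50.
#4 ($1,869): deductible already satisfied, so traveler's share is 50% × $1,869 = $934.50. Cost to traveler: $934.50. OOP to date $5,277.

$934.50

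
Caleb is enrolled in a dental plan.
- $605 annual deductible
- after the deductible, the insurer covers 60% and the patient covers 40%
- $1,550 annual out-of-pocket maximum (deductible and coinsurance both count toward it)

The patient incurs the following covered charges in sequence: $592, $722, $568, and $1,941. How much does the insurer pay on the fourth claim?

$1,506.80

Claim 1 — $592: fully absorbed by the deductible. Cost to patient: $592. OOP to date $592. Insurer: $592 − $592 = $0.
Claim 2 — $722: $13 to deductible, leaving $709; 40% of $709 = $283.60. Cost to patient: $296.60. OOP to date $888.60. Plan pays $722 − $296.60 = $425.40.
Claim 3 — $568: deductible met; 40% of $568 = $227.20. Patient owes $227.20 (running OOP $1,115.80). Plan pays $568 − $227.20 = $340.80.
Claim 4 — $1,941: deductible already satisfied, so patient's share is 40% × $1,941 = $776.40. OOP would hit $1,892.20 > $1,550, so the cap limits the patient to $1,550 − $1,115.80 = $434.20. Insurer: $1,941 − $434.20 = $1,506.80.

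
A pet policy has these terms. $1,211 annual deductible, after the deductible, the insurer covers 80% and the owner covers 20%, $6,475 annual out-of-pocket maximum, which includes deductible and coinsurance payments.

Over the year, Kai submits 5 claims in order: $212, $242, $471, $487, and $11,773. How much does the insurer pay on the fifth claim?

#1 ($212): all of it applies to the deductible. Owner pays $212; OOP now $212. Plan pays $212 − $212 = $0.
#2 ($242): entire amount goes to the deductible. Cost to owner: $242. OOP to date $454. Plan pays $242 − $242 = $0.
#3 ($471): all of it applies to the deductible. Owner owes $471 (running OOP $925). Insurer: $471 − $471 = $0.
#4 ($487): $286 finishes the deductible; $201 goes to coinsurance; owner's 20% is $40.20. Owner owes $326.20 (running OOP $1,251.20). Plan pays $487 − $326.20 = $160.80.
#5 ($11,773): deductible met; 20% of $11,773 = $2,354.60. Cost to owner: $2,354.60. OOP to date $3,605.80. Plan pays $11,773 − $2,354.60 = $9,418.40.

$9,418.40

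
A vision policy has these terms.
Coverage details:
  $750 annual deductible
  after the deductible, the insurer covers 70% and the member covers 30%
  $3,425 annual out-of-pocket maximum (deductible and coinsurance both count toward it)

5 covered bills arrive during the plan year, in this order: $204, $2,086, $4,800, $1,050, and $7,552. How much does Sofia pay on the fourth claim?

Bill 1, $204: fully absorbed by the deductible. Member pays $204; OOP now $204.
Bill 2, $2,086: $546 to deductible, leaving $1,540; 30% of $1,540 = $462. Member owes $1,008 (running OOP $1,212).
Bill 3, $4,800: deductible already satisfied, so member's share is 30% × $4,800 = $1,440. Member owes $1,440 (running OOP $2,652).
Bill 4, $1,050: 30% coinsurance on $1,050 = $315. Member pays $315; OOP now $2,967.

$315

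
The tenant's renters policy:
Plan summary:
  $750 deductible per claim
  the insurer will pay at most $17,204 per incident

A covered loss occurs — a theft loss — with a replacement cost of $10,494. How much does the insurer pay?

$9,744

Less the $750 deductible: $10,494 − $750 = $9,744.
$9,744 ≤ $17,204, so the limit doesn't bind; insurer pays $9,744.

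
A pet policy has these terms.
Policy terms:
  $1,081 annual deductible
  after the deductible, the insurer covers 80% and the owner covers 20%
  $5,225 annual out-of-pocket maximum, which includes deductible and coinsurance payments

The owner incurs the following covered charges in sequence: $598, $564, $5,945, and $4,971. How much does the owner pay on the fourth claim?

$994.20

Claim 1 — $598: fully absorbed by the deductible. Cost to owner: $598. OOP to date $598.
Claim 2 — $564: $483 finishes the deductible; $81 goes to coinsurance; owner's 20% is $16.20. Owner pays $499.20; OOP now $1,097.20.
Claim 3 — $5,945: deductible met; 20% of $5,945 = $1,189. Owner pays $1,189; OOP now $2,286.20.
Claim 4 — $4,971: 20% coinsurance on $4,971 = $994.20. Cost to owner: $994.20. OOP to date $3,280.40.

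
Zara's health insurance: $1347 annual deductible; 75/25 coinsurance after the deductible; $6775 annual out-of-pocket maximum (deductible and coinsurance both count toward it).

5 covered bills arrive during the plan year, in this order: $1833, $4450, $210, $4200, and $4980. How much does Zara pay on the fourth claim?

#1 ($1833): $1347 finishes the deductible; $486 goes to coinsurance; 25% of $486 = $121.50. Patient owes $1468.50 (running OOP $1468.50).
#2 ($4450): 25% coinsurance on $4450 = $1112.50. Patient owes $1112.50 (running OOP $2581).
#3 ($210): 25% coinsurance on $210 = $52.50. Patient owes $52.50 (running OOP $2633.50).
#4 ($4200): deductible met; 25% of $4200 = $1050. Cost to patient: $1050. OOP to date $3683.50.

$1050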